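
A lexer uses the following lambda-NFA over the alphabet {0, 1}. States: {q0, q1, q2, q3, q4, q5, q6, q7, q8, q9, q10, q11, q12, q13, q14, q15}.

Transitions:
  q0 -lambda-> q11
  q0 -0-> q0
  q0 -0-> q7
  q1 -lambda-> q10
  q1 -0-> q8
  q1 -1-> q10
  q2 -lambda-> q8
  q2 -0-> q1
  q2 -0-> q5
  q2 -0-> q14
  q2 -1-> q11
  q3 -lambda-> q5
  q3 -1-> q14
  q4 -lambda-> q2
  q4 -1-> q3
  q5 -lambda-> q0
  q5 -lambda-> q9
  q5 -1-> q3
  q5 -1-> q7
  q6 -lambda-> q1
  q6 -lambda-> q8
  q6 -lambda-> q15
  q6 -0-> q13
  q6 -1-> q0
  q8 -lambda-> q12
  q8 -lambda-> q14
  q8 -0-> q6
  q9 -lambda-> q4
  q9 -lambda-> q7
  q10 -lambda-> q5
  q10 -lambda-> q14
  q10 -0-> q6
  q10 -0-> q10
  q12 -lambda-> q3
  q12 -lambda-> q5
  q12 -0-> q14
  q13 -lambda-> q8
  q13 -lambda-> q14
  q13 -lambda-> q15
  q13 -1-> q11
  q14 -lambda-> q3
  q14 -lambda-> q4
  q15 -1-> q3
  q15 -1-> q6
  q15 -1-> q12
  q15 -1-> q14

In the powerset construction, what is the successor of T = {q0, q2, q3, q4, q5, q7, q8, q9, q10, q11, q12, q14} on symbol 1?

q2 on 1 → {q11}.
q3 on 1 → {q14}.
q4 on 1 → {q3}.
q5 on 1 → {q3, q7}.
No 1-transition from q0, q7, q8, q9, q10, q11, q12, q14.
Union after reading 1: {q3, q7, q11, q14}.
Now take the lambda-closure:
From q3 via lambda: add q5.
From q14 via lambda: add q4.
From q4 via lambda: add q2.
From q5 via lambda: add q0, q9.
From q2 via lambda: add q8.
From q8 via lambda: add q12.
No new states can be added; the closed set is {q0, q2, q3, q4, q5, q7, q8, q9, q11, q12, q14}.

{q0, q2, q3, q4, q5, q7, q8, q9, q11, q12, q14}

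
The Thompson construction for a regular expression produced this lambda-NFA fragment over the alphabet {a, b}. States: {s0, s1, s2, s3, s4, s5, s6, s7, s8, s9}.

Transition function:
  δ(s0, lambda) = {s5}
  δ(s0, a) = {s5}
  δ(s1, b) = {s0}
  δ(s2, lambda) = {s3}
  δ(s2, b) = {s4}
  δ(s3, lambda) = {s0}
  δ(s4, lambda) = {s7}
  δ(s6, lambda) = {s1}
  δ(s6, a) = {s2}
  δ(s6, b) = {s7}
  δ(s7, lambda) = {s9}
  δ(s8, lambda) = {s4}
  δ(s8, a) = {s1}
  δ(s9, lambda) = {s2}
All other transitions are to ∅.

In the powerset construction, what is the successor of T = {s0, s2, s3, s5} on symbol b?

s2 on b → {s4}.
No b-transition from s0, s3, s5.
Union after reading b: {s4}.
Now take the lambda-closure:
From s4 via lambda: add s7.
From s7 via lambda: add s9.
From s9 via lambda: add s2.
From s2 via lambda: add s3.
From s3 via lambda: add s0.
From s0 via lambda: add s5.
No new states can be added; the closed set is {s0, s2, s3, s4, s5, s7, s9}.

{s0, s2, s3, s4, s5, s7, s9}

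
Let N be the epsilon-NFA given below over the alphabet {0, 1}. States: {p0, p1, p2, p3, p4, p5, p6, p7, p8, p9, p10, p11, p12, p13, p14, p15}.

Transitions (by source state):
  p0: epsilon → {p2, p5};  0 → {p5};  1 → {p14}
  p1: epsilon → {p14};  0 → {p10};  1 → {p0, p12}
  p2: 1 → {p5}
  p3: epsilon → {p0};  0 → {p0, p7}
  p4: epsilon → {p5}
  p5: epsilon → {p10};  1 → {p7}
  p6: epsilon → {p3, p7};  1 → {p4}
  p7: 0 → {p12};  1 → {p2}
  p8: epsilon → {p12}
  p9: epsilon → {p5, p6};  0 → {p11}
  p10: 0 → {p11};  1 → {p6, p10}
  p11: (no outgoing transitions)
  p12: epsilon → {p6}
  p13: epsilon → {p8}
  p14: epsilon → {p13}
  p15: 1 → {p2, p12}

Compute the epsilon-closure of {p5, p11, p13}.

Start with {p5, p11, p13}.
From p5 via epsilon: add p10.
From p13 via epsilon: add p8.
From p8 via epsilon: add p12.
From p12 via epsilon: add p6.
From p6 via epsilon: add p3, p7.
From p3 via epsilon: add p0.
From p0 via epsilon: add p2.
No new states can be added; the closed set is {p0, p2, p3, p5, p6, p7, p8, p10, p11, p12, p13}.

{p0, p2, p3, p5, p6, p7, p8, p10, p11, p12, p13}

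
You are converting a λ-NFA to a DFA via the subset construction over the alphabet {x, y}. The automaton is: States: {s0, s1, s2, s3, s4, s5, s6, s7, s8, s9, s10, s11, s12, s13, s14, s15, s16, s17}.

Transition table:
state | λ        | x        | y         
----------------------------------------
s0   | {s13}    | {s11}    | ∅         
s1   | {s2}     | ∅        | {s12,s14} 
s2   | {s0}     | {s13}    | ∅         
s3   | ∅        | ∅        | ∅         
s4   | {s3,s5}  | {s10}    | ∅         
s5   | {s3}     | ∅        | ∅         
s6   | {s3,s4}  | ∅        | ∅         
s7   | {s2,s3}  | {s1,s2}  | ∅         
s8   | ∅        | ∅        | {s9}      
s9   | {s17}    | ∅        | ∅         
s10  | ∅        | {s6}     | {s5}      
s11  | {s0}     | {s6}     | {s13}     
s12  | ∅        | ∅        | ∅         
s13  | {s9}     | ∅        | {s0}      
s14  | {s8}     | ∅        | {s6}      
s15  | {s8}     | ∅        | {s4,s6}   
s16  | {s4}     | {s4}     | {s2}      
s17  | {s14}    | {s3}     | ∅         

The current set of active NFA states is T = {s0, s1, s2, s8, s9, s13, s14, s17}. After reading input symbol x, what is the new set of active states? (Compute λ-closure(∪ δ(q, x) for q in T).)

{s0, s3, s8, s9, s11, s13, s14, s17}

s0 on x → {s11}.
s2 on x → {s13}.
s17 on x → {s3}.
No x-transition from s1, s8, s9, s13, s14.
Union after reading x: {s3, s11, s13}.
Now take the λ-closure:
From s11 via λ: add s0.
From s13 via λ: add s9.
From s9 via λ: add s17.
From s17 via λ: add s14.
From s14 via λ: add s8.
No new states can be added; the closed set is {s0, s3, s8, s9, s11, s13, s14, s17}.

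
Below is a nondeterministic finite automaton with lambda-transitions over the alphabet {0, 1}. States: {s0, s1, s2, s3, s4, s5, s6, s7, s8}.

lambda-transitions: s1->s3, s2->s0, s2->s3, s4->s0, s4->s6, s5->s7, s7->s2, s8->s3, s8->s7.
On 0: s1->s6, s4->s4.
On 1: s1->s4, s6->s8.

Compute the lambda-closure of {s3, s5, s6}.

Start with {s3, s5, s6}.
From s5 via lambda: add s7.
From s7 via lambda: add s2.
From s2 via lambda: add s0.
No new states can be added; the closed set is {s0, s2, s3, s5, s6, s7}.

{s0, s2, s3, s5, s6, s7}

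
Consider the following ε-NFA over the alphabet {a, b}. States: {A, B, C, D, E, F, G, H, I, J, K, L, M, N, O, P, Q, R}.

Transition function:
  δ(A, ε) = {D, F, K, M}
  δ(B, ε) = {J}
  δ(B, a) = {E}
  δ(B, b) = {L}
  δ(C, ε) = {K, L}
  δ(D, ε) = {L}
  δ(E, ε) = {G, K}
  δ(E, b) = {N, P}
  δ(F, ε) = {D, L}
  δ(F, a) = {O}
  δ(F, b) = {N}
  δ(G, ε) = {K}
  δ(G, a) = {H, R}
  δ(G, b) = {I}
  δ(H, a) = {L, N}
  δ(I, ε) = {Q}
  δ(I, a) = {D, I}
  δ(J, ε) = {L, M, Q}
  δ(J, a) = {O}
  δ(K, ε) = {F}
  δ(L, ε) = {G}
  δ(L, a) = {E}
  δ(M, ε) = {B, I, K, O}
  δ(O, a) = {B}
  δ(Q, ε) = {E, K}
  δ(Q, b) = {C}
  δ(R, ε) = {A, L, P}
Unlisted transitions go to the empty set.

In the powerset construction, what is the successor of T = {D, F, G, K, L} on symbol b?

{D, E, F, G, I, K, L, N, Q}

F on b → {N}.
G on b → {I}.
No b-transition from D, K, L.
Union after reading b: {I, N}.
Now take the ε-closure:
From I via ε: add Q.
From Q via ε: add E, K.
From E via ε: add G.
From K via ε: add F.
From F via ε: add D, L.
No new states can be added; the closed set is {D, E, F, G, I, K, L, N, Q}.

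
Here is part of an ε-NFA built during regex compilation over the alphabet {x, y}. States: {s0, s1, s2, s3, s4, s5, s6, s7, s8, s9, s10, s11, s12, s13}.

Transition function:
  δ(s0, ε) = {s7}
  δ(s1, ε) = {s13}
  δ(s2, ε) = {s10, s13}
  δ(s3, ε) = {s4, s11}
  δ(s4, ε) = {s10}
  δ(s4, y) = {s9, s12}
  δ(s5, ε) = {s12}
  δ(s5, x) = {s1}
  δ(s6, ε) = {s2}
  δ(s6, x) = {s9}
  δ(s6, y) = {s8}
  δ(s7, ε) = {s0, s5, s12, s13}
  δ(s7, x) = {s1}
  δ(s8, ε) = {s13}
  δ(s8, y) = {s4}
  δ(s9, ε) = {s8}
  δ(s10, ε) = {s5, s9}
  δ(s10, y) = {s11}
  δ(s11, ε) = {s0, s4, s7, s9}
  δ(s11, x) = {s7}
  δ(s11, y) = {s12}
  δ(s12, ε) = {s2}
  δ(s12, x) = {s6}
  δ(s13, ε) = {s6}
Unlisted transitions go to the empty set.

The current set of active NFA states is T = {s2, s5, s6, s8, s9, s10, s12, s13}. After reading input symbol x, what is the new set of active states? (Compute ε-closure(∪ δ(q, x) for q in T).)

s5 on x → {s1}.
s6 on x → {s9}.
s12 on x → {s6}.
No x-transition from s2, s8, s9, s10, s13.
Union after reading x: {s1, s6, s9}.
Now take the ε-closure:
From s1 via ε: add s13.
From s6 via ε: add s2.
From s9 via ε: add s8.
From s2 via ε: add s10.
From s10 via ε: add s5.
From s5 via ε: add s12.
No new states can be added; the closed set is {s1, s2, s5, s6, s8, s9, s10, s12, s13}.

{s1, s2, s5, s6, s8, s9, s10, s12, s13}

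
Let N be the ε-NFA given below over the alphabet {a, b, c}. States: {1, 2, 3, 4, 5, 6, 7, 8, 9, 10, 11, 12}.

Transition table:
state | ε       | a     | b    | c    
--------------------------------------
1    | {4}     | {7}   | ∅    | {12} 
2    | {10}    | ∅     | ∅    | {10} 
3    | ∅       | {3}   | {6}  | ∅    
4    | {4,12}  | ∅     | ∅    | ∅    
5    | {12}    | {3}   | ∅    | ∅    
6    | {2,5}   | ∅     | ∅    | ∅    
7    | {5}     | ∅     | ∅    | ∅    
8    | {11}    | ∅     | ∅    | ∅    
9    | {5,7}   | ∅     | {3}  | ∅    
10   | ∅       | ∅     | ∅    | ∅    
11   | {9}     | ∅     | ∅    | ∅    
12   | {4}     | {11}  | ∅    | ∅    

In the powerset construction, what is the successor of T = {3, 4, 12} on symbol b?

{2, 4, 5, 6, 10, 12}

3 on b → {6}.
No b-transition from 4, 12.
Union after reading b: {6}.
Now take the ε-closure:
From 6 via ε: add 2, 5.
From 2 via ε: add 10.
From 5 via ε: add 12.
From 12 via ε: add 4.
No new states can be added; the closed set is {2, 4, 5, 6, 10, 12}.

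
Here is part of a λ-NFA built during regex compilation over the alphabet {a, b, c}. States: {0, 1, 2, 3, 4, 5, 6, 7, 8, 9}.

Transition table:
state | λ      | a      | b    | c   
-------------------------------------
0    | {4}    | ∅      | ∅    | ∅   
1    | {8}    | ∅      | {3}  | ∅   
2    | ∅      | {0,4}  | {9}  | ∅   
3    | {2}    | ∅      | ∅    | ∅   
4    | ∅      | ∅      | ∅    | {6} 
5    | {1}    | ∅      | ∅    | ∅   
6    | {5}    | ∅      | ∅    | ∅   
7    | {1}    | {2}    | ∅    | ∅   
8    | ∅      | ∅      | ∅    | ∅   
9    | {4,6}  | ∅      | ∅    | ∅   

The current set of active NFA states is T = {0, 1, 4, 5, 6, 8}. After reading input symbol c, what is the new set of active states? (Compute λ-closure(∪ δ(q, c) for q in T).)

4 on c → {6}.
No c-transition from 0, 1, 5, 6, 8.
Union after reading c: {6}.
Now take the λ-closure:
From 6 via λ: add 5.
From 5 via λ: add 1.
From 1 via λ: add 8.
No new states can be added; the closed set is {1, 5, 6, 8}.

{1, 5, 6, 8}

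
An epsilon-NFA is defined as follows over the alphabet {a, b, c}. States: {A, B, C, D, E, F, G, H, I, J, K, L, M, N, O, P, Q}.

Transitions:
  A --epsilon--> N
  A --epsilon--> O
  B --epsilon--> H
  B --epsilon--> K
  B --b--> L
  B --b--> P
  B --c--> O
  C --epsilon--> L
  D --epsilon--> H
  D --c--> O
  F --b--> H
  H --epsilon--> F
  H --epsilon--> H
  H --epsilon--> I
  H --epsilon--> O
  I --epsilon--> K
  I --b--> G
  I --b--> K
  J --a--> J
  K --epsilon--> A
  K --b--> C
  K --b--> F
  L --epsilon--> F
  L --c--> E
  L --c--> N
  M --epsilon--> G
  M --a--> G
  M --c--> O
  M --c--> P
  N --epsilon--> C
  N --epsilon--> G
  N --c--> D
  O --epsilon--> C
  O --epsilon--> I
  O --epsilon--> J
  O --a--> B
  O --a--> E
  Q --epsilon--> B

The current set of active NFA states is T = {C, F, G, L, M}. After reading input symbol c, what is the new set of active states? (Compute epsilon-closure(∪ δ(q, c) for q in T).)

{A, C, E, F, G, I, J, K, L, N, O, P}

L on c → {E, N}.
M on c → {O, P}.
No c-transition from C, F, G.
Union after reading c: {E, N, O, P}.
Now take the epsilon-closure:
From N via epsilon: add C, G.
From O via epsilon: add I, J.
From C via epsilon: add L.
From I via epsilon: add K.
From K via epsilon: add A.
From L via epsilon: add F.
No new states can be added; the closed set is {A, C, E, F, G, I, J, K, L, N, O, P}.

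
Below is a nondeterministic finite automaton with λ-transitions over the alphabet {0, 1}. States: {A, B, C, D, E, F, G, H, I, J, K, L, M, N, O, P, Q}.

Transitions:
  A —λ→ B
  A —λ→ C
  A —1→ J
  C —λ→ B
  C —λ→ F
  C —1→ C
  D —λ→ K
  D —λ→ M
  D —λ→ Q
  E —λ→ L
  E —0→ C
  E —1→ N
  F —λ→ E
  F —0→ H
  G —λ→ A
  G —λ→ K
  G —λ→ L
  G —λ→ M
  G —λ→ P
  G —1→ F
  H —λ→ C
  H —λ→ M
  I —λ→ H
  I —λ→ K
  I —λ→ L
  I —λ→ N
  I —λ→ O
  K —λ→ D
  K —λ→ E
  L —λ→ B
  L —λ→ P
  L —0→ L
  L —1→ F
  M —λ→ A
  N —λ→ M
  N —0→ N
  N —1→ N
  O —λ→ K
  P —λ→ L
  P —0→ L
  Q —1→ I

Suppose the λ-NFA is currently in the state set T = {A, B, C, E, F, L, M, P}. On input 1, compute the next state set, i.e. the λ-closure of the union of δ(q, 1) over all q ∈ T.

{A, B, C, E, F, J, L, M, N, P}

A on 1 → {J}.
C on 1 → {C}.
E on 1 → {N}.
L on 1 → {F}.
No 1-transition from B, F, M, P.
Union after reading 1: {C, F, J, N}.
Now take the λ-closure:
From C via λ: add B.
From F via λ: add E.
From N via λ: add M.
From E via λ: add L.
From M via λ: add A.
From L via λ: add P.
No new states can be added; the closed set is {A, B, C, E, F, J, L, M, N, P}.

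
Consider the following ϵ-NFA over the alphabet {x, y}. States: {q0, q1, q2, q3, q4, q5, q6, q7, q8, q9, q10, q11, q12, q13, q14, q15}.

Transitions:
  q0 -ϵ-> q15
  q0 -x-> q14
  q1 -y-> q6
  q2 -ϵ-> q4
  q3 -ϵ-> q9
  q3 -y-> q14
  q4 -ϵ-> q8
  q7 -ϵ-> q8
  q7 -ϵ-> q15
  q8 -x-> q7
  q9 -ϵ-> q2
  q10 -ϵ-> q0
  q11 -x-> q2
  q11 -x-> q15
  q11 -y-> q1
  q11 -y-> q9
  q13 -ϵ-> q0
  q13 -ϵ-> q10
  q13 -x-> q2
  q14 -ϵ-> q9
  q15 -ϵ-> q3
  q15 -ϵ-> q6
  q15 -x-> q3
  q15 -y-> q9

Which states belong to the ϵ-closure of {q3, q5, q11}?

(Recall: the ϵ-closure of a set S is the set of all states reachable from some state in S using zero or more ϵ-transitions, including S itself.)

{q2, q3, q4, q5, q8, q9, q11}

Start with {q3, q5, q11}.
From q3 via ϵ: add q9.
From q9 via ϵ: add q2.
From q2 via ϵ: add q4.
From q4 via ϵ: add q8.
No new states can be added; the closed set is {q2, q3, q4, q5, q8, q9, q11}.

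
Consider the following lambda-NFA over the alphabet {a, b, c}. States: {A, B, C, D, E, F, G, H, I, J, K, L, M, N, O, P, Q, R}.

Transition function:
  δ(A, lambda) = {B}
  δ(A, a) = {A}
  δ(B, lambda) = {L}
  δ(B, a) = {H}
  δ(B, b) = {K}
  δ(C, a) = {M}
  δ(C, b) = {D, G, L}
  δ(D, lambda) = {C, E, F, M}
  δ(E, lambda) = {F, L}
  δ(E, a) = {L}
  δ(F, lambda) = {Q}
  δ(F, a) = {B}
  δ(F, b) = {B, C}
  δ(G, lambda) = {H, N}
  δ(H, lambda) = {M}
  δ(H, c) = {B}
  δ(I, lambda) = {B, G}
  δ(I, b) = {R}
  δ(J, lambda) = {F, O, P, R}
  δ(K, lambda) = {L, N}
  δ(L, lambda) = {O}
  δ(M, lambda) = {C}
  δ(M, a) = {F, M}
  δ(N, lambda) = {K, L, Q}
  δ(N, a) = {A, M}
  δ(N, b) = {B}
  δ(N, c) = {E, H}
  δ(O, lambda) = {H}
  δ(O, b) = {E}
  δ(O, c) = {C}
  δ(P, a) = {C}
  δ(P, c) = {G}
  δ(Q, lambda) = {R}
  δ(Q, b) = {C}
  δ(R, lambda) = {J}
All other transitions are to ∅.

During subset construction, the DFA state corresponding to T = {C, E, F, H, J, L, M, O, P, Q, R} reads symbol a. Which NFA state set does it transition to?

C on a → {M}.
E on a → {L}.
F on a → {B}.
M on a → {F, M}.
P on a → {C}.
No a-transition from H, J, L, O, Q, R.
Union after reading a: {B, C, F, L, M}.
Now take the lambda-closure:
From F via lambda: add Q.
From L via lambda: add O.
From O via lambda: add H.
From Q via lambda: add R.
From R via lambda: add J.
From J via lambda: add P.
No new states can be added; the closed set is {B, C, F, H, J, L, M, O, P, Q, R}.

{B, C, F, H, J, L, M, O, P, Q, R}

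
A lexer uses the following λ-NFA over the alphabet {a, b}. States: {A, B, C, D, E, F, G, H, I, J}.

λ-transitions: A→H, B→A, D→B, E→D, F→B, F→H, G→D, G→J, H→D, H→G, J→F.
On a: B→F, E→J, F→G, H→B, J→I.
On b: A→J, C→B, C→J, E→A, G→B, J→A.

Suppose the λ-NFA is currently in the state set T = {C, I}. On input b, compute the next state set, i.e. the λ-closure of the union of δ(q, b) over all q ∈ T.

C on b → {B, J}.
No b-transition from I.
Union after reading b: {B, J}.
Now take the λ-closure:
From B via λ: add A.
From J via λ: add F.
From A via λ: add H.
From H via λ: add D, G.
No new states can be added; the closed set is {A, B, D, F, G, H, J}.

{A, B, D, F, G, H, J}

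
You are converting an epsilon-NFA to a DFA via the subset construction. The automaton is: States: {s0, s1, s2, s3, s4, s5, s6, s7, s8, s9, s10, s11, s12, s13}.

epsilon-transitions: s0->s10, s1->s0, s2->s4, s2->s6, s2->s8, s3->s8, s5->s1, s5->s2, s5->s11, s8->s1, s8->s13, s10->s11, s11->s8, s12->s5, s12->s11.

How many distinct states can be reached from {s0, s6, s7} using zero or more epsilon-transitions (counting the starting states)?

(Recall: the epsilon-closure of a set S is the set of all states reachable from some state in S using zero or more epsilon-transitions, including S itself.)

8

Start with {s0, s6, s7}.
From s0 via epsilon: add s10.
From s10 via epsilon: add s11.
From s11 via epsilon: add s8.
From s8 via epsilon: add s1, s13.
epsilon-closure = {s0, s1, s6, s7, s8, s10, s11, s13}, which has 8 states.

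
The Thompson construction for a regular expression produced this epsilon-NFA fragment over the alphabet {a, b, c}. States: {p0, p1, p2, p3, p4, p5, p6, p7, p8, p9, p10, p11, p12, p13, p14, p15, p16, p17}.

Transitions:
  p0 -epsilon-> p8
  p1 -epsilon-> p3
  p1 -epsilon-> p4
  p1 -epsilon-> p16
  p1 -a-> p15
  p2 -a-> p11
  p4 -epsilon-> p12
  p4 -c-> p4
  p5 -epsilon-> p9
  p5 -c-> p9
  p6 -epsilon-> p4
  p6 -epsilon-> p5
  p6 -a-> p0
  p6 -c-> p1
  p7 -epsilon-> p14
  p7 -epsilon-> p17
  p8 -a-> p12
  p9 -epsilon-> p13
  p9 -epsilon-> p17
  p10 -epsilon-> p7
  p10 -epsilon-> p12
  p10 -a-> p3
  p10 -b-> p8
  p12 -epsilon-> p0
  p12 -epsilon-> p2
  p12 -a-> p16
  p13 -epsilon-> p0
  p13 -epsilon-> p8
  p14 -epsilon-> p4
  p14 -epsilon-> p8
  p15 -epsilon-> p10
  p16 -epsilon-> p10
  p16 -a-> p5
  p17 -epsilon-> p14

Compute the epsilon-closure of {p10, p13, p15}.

Start with {p10, p13, p15}.
From p10 via epsilon: add p7, p12.
From p13 via epsilon: add p0, p8.
From p7 via epsilon: add p14, p17.
From p12 via epsilon: add p2.
From p14 via epsilon: add p4.
No new states can be added; the closed set is {p0, p2, p4, p7, p8, p10, p12, p13, p14, p15, p17}.

{p0, p2, p4, p7, p8, p10, p12, p13, p14, p15, p17}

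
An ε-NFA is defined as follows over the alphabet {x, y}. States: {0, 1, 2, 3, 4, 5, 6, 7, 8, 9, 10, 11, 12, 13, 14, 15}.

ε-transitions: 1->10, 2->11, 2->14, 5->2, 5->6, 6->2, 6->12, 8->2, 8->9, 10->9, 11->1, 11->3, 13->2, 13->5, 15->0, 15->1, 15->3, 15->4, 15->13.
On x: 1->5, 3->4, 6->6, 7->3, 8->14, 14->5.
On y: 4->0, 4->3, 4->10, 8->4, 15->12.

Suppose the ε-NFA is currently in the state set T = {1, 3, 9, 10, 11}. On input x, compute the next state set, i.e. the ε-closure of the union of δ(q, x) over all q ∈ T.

1 on x → {5}.
3 on x → {4}.
No x-transition from 9, 10, 11.
Union after reading x: {4, 5}.
Now take the ε-closure:
From 5 via ε: add 2, 6.
From 2 via ε: add 11, 14.
From 6 via ε: add 12.
From 11 via ε: add 1, 3.
From 1 via ε: add 10.
From 10 via ε: add 9.
No new states can be added; the closed set is {1, 2, 3, 4, 5, 6, 9, 10, 11, 12, 14}.

{1, 2, 3, 4, 5, 6, 9, 10, 11, 12, 14}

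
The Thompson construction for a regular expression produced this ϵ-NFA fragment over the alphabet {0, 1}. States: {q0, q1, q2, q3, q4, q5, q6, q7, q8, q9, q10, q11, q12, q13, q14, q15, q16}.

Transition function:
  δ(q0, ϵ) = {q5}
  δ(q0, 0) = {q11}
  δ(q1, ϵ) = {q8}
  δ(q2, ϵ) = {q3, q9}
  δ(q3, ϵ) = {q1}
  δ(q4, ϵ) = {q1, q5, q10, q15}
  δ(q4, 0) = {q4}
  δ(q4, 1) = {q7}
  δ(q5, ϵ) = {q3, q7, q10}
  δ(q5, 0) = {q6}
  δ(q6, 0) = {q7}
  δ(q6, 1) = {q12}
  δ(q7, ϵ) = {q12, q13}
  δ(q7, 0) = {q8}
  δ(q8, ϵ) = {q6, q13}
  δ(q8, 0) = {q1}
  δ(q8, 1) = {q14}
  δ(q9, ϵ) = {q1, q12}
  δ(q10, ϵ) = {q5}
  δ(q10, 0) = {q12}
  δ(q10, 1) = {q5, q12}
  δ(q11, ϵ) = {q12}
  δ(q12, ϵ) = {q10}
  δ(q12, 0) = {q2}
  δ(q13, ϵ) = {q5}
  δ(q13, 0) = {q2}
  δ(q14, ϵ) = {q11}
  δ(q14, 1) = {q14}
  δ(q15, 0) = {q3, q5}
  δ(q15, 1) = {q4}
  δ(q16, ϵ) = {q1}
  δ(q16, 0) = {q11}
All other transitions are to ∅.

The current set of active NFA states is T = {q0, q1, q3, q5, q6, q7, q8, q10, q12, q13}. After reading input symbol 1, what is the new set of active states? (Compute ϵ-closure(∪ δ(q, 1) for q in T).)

q6 on 1 → {q12}.
q8 on 1 → {q14}.
q10 on 1 → {q5, q12}.
No 1-transition from q0, q1, q3, q5, q7, q12, q13.
Union after reading 1: {q5, q12, q14}.
Now take the ϵ-closure:
From q5 via ϵ: add q3, q7, q10.
From q14 via ϵ: add q11.
From q3 via ϵ: add q1.
From q7 via ϵ: add q13.
From q1 via ϵ: add q8.
From q8 via ϵ: add q6.
No new states can be added; the closed set is {q1, q3, q5, q6, q7, q8, q10, q11, q12, q13, q14}.

{q1, q3, q5, q6, q7, q8, q10, q11, q12, q13, q14}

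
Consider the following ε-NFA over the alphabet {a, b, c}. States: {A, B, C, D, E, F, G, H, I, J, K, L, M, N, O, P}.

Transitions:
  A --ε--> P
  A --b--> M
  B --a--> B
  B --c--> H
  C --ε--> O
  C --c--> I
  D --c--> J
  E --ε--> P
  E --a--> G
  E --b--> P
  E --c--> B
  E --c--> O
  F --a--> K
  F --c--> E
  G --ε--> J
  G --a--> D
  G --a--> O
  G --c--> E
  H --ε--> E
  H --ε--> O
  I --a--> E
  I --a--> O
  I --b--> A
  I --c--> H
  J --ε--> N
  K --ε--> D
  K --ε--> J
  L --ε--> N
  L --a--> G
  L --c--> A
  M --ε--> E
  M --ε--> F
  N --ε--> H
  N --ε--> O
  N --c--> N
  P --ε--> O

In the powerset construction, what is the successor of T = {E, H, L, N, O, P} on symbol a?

E on a → {G}.
L on a → {G}.
No a-transition from H, N, O, P.
Union after reading a: {G}.
Now take the ε-closure:
From G via ε: add J.
From J via ε: add N.
From N via ε: add H, O.
From H via ε: add E.
From E via ε: add P.
No new states can be added; the closed set is {E, G, H, J, N, O, P}.

{E, G, H, J, N, O, P}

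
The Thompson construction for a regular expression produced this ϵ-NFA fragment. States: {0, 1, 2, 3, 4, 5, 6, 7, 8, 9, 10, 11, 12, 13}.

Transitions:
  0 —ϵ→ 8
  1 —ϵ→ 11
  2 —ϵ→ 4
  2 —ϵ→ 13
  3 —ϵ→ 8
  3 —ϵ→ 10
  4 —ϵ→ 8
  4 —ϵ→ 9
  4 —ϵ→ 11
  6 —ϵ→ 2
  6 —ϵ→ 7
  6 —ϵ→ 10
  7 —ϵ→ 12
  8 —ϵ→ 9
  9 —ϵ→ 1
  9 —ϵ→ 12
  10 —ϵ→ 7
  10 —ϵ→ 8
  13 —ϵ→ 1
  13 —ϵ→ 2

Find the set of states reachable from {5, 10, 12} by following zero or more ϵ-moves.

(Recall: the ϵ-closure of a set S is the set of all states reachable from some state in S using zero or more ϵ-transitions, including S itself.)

{1, 5, 7, 8, 9, 10, 11, 12}

Start with {5, 10, 12}.
From 10 via ϵ: add 7, 8.
From 8 via ϵ: add 9.
From 9 via ϵ: add 1.
From 1 via ϵ: add 11.
No new states can be added; the closed set is {1, 5, 7, 8, 9, 10, 11, 12}.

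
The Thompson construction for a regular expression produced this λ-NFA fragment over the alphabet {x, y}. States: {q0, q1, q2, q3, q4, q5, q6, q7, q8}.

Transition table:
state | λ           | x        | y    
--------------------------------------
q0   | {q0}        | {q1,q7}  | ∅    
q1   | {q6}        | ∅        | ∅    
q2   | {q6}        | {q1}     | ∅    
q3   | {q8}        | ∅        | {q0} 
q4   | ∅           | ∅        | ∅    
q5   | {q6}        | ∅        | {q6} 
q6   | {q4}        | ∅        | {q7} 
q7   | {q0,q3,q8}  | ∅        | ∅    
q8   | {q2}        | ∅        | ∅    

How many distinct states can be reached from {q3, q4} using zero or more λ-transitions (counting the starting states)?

5

Start with {q3, q4}.
From q3 via λ: add q8.
From q8 via λ: add q2.
From q2 via λ: add q6.
λ-closure = {q2, q3, q4, q6, q8}, which has 5 states.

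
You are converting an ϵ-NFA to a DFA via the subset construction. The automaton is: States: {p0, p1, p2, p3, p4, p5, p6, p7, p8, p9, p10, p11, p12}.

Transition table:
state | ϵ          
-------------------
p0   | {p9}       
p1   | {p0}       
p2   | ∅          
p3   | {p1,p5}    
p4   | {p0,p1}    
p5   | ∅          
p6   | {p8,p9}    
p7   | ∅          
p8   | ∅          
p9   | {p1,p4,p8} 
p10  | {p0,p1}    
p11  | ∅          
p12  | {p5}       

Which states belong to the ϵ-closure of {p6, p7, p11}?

Start with {p6, p7, p11}.
From p6 via ϵ: add p8, p9.
From p9 via ϵ: add p1, p4.
From p1 via ϵ: add p0.
No new states can be added; the closed set is {p0, p1, p4, p6, p7, p8, p9, p11}.

{p0, p1, p4, p6, p7, p8, p9, p11}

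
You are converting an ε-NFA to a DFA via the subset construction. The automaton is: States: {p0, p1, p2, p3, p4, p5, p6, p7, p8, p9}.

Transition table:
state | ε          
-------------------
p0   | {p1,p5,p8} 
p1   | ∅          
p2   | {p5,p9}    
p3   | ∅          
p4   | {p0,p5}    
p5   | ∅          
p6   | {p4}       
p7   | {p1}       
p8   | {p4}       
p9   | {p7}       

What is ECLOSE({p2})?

Start with {p2}.
From p2 via ε: add p5, p9.
From p9 via ε: add p7.
From p7 via ε: add p1.
No new states can be added; the closed set is {p1, p2, p5, p7, p9}.

{p1, p2, p5, p7, p9}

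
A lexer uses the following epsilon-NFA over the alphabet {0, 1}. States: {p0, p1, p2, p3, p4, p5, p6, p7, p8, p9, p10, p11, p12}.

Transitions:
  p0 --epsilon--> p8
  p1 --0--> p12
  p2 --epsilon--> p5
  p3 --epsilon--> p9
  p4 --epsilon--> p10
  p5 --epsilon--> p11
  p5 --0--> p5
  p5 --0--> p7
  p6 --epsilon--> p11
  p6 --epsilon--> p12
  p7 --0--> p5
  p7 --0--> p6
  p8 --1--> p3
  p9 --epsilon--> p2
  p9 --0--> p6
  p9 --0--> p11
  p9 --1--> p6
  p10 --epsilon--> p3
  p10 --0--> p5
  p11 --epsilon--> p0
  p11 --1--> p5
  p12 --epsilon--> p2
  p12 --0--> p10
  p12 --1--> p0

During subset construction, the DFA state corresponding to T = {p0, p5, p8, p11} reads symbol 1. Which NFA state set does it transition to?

p8 on 1 → {p3}.
p11 on 1 → {p5}.
No 1-transition from p0, p5.
Union after reading 1: {p3, p5}.
Now take the epsilon-closure:
From p3 via epsilon: add p9.
From p5 via epsilon: add p11.
From p9 via epsilon: add p2.
From p11 via epsilon: add p0.
From p0 via epsilon: add p8.
No new states can be added; the closed set is {p0, p2, p3, p5, p8, p9, p11}.

{p0, p2, p3, p5, p8, p9, p11}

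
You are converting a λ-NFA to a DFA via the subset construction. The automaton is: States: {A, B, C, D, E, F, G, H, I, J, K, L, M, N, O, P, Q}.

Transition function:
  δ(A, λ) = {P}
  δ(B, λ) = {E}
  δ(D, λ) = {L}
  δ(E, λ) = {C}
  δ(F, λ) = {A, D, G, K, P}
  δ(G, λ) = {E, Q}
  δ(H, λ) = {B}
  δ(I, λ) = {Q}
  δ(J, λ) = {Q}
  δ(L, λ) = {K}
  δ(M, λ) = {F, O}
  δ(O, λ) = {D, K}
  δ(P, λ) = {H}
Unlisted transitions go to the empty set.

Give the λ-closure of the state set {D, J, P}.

Start with {D, J, P}.
From D via λ: add L.
From J via λ: add Q.
From P via λ: add H.
From H via λ: add B.
From L via λ: add K.
From B via λ: add E.
From E via λ: add C.
No new states can be added; the closed set is {B, C, D, E, H, J, K, L, P, Q}.

{B, C, D, E, H, J, K, L, P, Q}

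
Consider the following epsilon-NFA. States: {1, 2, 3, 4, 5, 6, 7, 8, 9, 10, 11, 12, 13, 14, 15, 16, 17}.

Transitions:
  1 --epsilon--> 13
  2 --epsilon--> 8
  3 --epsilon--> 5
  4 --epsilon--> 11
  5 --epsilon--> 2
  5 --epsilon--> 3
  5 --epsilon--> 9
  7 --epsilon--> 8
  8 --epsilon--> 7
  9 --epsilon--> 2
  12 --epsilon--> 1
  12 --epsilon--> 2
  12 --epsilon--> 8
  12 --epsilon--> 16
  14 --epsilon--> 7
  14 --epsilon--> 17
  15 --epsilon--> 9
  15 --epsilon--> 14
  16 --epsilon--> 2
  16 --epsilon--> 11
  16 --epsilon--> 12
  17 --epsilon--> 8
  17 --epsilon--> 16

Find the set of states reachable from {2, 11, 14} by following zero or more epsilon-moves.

{1, 2, 7, 8, 11, 12, 13, 14, 16, 17}

Start with {2, 11, 14}.
From 2 via epsilon: add 8.
From 14 via epsilon: add 7, 17.
From 17 via epsilon: add 16.
From 16 via epsilon: add 12.
From 12 via epsilon: add 1.
From 1 via epsilon: add 13.
No new states can be added; the closed set is {1, 2, 7, 8, 11, 12, 13, 14, 16, 17}.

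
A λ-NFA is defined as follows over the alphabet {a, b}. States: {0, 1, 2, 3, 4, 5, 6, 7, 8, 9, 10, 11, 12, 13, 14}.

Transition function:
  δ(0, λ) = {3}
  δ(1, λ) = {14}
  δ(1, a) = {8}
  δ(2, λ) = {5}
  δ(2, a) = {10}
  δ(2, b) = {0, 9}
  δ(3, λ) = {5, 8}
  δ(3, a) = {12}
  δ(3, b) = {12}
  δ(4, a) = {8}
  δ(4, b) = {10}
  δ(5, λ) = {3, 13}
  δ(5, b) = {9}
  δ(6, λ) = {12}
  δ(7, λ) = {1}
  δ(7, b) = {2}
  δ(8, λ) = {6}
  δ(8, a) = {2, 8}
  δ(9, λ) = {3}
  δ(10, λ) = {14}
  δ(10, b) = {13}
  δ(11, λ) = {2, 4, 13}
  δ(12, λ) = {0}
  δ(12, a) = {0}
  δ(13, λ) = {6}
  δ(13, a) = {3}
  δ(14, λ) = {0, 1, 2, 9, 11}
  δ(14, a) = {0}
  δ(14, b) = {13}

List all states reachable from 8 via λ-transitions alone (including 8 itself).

{0, 3, 5, 6, 8, 12, 13}

Start with {8}.
From 8 via λ: add 6.
From 6 via λ: add 12.
From 12 via λ: add 0.
From 0 via λ: add 3.
From 3 via λ: add 5.
From 5 via λ: add 13.
No new states can be added; the closed set is {0, 3, 5, 6, 8, 12, 13}.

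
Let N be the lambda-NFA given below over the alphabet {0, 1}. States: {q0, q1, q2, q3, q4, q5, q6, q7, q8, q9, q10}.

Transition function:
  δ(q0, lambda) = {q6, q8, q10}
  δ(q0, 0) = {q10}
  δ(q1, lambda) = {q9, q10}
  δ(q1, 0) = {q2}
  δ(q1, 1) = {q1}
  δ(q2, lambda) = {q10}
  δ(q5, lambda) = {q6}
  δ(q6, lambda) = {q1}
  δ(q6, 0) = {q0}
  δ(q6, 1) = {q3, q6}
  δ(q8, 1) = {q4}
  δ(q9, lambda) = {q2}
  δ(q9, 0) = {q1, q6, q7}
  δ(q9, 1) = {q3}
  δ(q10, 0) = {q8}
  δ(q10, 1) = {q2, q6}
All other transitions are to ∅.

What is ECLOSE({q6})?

{q1, q2, q6, q9, q10}

Start with {q6}.
From q6 via lambda: add q1.
From q1 via lambda: add q9, q10.
From q9 via lambda: add q2.
No new states can be added; the closed set is {q1, q2, q6, q9, q10}.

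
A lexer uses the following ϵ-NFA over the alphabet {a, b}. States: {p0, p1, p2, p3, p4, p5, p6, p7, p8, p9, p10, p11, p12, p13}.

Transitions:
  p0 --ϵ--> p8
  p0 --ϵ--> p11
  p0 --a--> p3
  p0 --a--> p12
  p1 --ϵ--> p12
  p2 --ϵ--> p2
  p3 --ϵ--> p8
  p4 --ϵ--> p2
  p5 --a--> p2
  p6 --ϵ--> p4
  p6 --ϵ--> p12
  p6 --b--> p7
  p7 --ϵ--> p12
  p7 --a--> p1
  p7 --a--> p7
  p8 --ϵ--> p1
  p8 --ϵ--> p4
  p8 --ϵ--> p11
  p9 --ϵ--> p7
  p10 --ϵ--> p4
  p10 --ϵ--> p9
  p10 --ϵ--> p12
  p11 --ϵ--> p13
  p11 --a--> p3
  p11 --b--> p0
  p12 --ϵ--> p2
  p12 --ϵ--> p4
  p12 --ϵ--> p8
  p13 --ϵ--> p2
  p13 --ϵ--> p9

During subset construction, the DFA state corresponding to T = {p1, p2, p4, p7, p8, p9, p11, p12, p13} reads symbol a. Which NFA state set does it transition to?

p7 on a → {p1, p7}.
p11 on a → {p3}.
No a-transition from p1, p2, p4, p8, p9, p12, p13.
Union after reading a: {p1, p3, p7}.
Now take the ϵ-closure:
From p1 via ϵ: add p12.
From p3 via ϵ: add p8.
From p8 via ϵ: add p4, p11.
From p12 via ϵ: add p2.
From p11 via ϵ: add p13.
From p13 via ϵ: add p9.
No new states can be added; the closed set is {p1, p2, p3, p4, p7, p8, p9, p11, p12, p13}.

{p1, p2, p3, p4, p7, p8, p9, p11, p12, p13}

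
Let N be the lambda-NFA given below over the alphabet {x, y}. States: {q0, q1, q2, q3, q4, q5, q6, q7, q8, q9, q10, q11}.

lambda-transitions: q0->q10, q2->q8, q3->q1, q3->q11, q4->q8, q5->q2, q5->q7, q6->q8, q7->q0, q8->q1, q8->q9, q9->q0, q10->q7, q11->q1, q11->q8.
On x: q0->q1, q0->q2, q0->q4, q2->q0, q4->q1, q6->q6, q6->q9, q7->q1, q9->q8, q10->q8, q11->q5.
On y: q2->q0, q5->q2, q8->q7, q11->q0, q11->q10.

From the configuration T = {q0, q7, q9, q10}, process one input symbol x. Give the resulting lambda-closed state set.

{q0, q1, q2, q4, q7, q8, q9, q10}

q0 on x → {q1, q2, q4}.
q7 on x → {q1}.
q9 on x → {q8}.
q10 on x → {q8}.
Union after reading x: {q1, q2, q4, q8}.
Now take the lambda-closure:
From q8 via lambda: add q9.
From q9 via lambda: add q0.
From q0 via lambda: add q10.
From q10 via lambda: add q7.
No new states can be added; the closed set is {q0, q1, q2, q4, q7, q8, q9, q10}.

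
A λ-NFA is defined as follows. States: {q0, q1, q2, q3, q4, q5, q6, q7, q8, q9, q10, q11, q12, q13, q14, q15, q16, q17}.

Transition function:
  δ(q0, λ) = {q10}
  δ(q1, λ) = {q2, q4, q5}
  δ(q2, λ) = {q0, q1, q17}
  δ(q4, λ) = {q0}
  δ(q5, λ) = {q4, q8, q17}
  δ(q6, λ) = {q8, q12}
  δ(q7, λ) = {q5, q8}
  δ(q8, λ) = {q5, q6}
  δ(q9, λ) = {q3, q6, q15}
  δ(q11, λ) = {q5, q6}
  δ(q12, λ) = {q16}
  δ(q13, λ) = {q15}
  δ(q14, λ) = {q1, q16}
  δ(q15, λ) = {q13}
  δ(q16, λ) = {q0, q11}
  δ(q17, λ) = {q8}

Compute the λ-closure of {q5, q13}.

{q0, q4, q5, q6, q8, q10, q11, q12, q13, q15, q16, q17}

Start with {q5, q13}.
From q5 via λ: add q4, q8, q17.
From q13 via λ: add q15.
From q4 via λ: add q0.
From q8 via λ: add q6.
From q0 via λ: add q10.
From q6 via λ: add q12.
From q12 via λ: add q16.
From q16 via λ: add q11.
No new states can be added; the closed set is {q0, q4, q5, q6, q8, q10, q11, q12, q13, q15, q16, q17}.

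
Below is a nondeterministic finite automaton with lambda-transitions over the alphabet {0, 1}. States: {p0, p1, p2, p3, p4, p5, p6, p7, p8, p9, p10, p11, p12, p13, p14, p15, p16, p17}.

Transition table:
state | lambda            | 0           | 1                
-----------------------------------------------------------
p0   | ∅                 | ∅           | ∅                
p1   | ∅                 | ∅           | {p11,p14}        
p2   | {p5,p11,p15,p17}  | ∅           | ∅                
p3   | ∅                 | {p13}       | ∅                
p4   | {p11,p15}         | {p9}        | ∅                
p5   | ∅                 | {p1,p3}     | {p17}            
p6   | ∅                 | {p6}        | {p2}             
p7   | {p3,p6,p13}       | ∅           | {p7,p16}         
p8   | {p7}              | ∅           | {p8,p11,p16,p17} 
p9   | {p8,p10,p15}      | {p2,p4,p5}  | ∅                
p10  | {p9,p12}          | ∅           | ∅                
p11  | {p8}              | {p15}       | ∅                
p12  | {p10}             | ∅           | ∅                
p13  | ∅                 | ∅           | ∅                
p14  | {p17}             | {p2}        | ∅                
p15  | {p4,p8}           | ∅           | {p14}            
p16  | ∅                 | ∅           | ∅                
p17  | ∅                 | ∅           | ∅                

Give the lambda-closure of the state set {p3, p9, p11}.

Start with {p3, p9, p11}.
From p9 via lambda: add p8, p10, p15.
From p8 via lambda: add p7.
From p10 via lambda: add p12.
From p15 via lambda: add p4.
From p7 via lambda: add p6, p13.
No new states can be added; the closed set is {p3, p4, p6, p7, p8, p9, p10, p11, p12, p13, p15}.

{p3, p4, p6, p7, p8, p9, p10, p11, p12, p13, p15}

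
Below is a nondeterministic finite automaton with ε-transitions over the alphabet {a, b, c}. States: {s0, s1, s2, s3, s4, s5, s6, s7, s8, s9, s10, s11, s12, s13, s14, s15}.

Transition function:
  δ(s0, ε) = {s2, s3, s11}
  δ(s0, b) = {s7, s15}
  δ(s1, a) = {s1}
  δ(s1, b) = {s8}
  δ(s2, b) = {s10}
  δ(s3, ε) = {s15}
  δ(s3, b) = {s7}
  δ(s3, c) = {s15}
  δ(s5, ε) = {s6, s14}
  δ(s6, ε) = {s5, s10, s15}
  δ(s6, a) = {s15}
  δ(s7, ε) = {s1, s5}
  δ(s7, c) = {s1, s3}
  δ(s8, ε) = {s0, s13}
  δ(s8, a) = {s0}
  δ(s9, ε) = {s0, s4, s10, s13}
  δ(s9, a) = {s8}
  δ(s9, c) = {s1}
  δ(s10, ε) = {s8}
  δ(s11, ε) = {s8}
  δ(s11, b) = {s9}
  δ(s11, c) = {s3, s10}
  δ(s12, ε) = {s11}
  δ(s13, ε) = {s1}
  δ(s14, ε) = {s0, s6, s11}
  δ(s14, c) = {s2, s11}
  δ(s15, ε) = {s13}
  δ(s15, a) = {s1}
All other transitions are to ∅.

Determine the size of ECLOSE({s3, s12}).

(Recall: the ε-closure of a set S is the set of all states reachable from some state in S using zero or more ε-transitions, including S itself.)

9

Start with {s3, s12}.
From s3 via ε: add s15.
From s12 via ε: add s11.
From s11 via ε: add s8.
From s15 via ε: add s13.
From s8 via ε: add s0.
From s13 via ε: add s1.
From s0 via ε: add s2.
ε-closure = {s0, s1, s2, s3, s8, s11, s12, s13, s15}, which has 9 states.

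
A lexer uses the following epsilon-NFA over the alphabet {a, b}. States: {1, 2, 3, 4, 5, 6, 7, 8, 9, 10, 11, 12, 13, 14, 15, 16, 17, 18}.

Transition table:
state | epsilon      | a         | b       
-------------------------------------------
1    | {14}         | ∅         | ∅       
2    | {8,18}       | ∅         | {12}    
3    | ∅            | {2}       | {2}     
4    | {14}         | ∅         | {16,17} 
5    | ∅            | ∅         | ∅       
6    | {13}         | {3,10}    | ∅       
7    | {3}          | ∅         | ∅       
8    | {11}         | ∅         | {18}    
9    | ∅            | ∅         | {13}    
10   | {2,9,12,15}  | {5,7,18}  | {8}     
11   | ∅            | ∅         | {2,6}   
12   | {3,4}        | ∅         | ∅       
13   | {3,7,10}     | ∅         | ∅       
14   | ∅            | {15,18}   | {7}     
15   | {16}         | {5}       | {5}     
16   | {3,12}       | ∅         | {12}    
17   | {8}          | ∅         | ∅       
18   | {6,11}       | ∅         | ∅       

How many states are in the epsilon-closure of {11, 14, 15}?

Start with {11, 14, 15}.
From 15 via epsilon: add 16.
From 16 via epsilon: add 3, 12.
From 12 via epsilon: add 4.
epsilon-closure = {3, 4, 11, 12, 14, 15, 16}, which has 7 states.

7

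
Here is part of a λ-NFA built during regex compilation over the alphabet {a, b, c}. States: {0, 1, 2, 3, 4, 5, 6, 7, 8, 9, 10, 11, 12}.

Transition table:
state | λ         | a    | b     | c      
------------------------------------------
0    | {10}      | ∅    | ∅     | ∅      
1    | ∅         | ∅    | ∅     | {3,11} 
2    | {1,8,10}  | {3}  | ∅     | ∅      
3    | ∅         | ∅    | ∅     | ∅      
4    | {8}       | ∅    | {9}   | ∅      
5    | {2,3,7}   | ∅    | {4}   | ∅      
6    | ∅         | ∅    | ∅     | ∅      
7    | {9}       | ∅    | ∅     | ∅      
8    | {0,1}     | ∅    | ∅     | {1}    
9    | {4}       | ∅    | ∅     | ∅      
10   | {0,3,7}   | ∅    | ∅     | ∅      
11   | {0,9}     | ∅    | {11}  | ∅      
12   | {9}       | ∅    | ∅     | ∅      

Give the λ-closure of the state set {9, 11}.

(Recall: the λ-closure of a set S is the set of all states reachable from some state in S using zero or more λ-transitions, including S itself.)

{0, 1, 3, 4, 7, 8, 9, 10, 11}

Start with {9, 11}.
From 9 via λ: add 4.
From 11 via λ: add 0.
From 0 via λ: add 10.
From 4 via λ: add 8.
From 8 via λ: add 1.
From 10 via λ: add 3, 7.
No new states can be added; the closed set is {0, 1, 3, 4, 7, 8, 9, 10, 11}.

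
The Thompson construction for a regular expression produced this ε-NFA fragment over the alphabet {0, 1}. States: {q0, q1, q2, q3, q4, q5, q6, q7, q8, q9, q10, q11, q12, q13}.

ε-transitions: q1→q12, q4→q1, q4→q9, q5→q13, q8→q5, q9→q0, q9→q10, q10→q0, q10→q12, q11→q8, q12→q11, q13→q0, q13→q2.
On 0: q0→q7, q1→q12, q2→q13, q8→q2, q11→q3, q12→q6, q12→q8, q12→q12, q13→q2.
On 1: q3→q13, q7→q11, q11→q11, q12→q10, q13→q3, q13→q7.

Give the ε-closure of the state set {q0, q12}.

Start with {q0, q12}.
From q12 via ε: add q11.
From q11 via ε: add q8.
From q8 via ε: add q5.
From q5 via ε: add q13.
From q13 via ε: add q2.
No new states can be added; the closed set is {q0, q2, q5, q8, q11, q12, q13}.

{q0, q2, q5, q8, q11, q12, q13}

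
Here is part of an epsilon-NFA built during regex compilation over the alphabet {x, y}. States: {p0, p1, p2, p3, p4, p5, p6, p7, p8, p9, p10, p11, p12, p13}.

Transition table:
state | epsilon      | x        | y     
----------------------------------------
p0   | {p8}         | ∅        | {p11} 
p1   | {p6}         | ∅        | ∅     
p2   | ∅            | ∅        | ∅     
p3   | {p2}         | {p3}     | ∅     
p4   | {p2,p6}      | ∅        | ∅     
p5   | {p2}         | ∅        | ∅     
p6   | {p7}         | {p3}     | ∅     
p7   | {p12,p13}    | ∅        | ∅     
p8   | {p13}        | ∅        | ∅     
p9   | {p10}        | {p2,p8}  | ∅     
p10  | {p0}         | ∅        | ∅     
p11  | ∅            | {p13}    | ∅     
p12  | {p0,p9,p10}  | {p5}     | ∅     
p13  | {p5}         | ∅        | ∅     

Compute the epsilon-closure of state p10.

{p0, p2, p5, p8, p10, p13}

Start with {p10}.
From p10 via epsilon: add p0.
From p0 via epsilon: add p8.
From p8 via epsilon: add p13.
From p13 via epsilon: add p5.
From p5 via epsilon: add p2.
No new states can be added; the closed set is {p0, p2, p5, p8, p10, p13}.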